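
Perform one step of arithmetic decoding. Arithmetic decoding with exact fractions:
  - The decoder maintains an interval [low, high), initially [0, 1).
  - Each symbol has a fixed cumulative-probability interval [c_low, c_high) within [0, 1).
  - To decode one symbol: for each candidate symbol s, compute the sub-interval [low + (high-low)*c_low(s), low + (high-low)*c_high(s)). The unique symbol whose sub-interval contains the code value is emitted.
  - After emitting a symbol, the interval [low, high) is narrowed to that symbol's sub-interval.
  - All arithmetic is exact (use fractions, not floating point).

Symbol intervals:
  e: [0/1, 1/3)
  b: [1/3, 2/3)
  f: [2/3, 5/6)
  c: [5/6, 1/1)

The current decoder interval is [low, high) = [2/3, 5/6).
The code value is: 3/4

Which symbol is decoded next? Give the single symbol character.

Answer: b

Derivation:
Interval width = high − low = 5/6 − 2/3 = 1/6
Scaled code = (code − low) / width = (3/4 − 2/3) / 1/6 = 1/2
  e: [0/1, 1/3) 
  b: [1/3, 2/3) ← scaled code falls here ✓
  f: [2/3, 5/6) 
  c: [5/6, 1/1) 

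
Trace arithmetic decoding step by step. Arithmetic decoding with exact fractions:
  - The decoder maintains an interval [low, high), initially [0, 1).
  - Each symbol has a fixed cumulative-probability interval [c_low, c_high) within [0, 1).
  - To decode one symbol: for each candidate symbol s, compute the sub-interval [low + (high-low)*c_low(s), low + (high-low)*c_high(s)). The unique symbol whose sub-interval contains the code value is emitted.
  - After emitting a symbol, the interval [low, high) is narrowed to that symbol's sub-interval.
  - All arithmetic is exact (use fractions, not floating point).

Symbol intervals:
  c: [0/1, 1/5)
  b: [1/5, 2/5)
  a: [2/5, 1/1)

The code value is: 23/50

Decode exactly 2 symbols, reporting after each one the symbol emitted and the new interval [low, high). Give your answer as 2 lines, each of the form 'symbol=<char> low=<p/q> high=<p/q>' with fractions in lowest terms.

Answer: symbol=a low=2/5 high=1/1
symbol=c low=2/5 high=13/25

Derivation:
Step 1: interval [0/1, 1/1), width = 1/1 - 0/1 = 1/1
  'c': [0/1 + 1/1*0/1, 0/1 + 1/1*1/5) = [0/1, 1/5)
  'b': [0/1 + 1/1*1/5, 0/1 + 1/1*2/5) = [1/5, 2/5)
  'a': [0/1 + 1/1*2/5, 0/1 + 1/1*1/1) = [2/5, 1/1) <- contains code 23/50
  emit 'a', narrow to [2/5, 1/1)
Step 2: interval [2/5, 1/1), width = 1/1 - 2/5 = 3/5
  'c': [2/5 + 3/5*0/1, 2/5 + 3/5*1/5) = [2/5, 13/25) <- contains code 23/50
  'b': [2/5 + 3/5*1/5, 2/5 + 3/5*2/5) = [13/25, 16/25)
  'a': [2/5 + 3/5*2/5, 2/5 + 3/5*1/1) = [16/25, 1/1)
  emit 'c', narrow to [2/5, 13/25)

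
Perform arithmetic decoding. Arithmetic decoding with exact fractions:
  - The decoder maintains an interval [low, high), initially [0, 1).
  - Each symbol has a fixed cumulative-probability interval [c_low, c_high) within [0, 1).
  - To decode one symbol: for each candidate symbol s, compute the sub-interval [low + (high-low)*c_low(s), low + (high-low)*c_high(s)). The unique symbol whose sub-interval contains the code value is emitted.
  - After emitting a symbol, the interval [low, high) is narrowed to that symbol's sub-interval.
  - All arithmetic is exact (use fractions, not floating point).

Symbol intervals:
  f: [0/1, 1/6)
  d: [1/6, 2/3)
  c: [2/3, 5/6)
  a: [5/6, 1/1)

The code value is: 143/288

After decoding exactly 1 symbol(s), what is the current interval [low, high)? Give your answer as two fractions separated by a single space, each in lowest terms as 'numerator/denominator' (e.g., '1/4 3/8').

Answer: 1/6 2/3

Derivation:
Step 1: interval [0/1, 1/1), width = 1/1 - 0/1 = 1/1
  'f': [0/1 + 1/1*0/1, 0/1 + 1/1*1/6) = [0/1, 1/6)
  'd': [0/1 + 1/1*1/6, 0/1 + 1/1*2/3) = [1/6, 2/3) <- contains code 143/288
  'c': [0/1 + 1/1*2/3, 0/1 + 1/1*5/6) = [2/3, 5/6)
  'a': [0/1 + 1/1*5/6, 0/1 + 1/1*1/1) = [5/6, 1/1)
  emit 'd', narrow to [1/6, 2/3)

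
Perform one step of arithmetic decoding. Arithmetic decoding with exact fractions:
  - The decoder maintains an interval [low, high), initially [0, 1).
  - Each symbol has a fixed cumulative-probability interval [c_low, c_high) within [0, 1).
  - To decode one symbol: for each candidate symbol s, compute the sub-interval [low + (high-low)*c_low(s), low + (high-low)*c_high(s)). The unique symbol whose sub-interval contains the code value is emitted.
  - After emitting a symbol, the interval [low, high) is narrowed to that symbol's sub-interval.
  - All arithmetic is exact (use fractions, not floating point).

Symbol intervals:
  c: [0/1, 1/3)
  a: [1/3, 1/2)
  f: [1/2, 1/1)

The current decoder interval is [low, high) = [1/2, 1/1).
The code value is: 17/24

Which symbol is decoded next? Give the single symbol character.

Answer: a

Derivation:
Interval width = high − low = 1/1 − 1/2 = 1/2
Scaled code = (code − low) / width = (17/24 − 1/2) / 1/2 = 5/12
  c: [0/1, 1/3) 
  a: [1/3, 1/2) ← scaled code falls here ✓
  f: [1/2, 1/1) 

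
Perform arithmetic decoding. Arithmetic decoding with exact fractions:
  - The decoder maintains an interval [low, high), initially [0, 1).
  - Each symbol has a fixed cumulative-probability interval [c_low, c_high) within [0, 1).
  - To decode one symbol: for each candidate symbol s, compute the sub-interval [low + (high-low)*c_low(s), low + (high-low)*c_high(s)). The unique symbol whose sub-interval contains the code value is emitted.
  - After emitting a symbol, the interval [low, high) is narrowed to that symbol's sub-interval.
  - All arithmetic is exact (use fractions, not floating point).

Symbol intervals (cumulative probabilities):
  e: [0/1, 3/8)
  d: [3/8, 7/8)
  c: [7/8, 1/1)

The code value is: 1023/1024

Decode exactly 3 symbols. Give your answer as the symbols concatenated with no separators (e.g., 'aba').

Answer: ccc

Derivation:
Step 1: interval [0/1, 1/1), width = 1/1 - 0/1 = 1/1
  'e': [0/1 + 1/1*0/1, 0/1 + 1/1*3/8) = [0/1, 3/8)
  'd': [0/1 + 1/1*3/8, 0/1 + 1/1*7/8) = [3/8, 7/8)
  'c': [0/1 + 1/1*7/8, 0/1 + 1/1*1/1) = [7/8, 1/1) <- contains code 1023/1024
  emit 'c', narrow to [7/8, 1/1)
Step 2: interval [7/8, 1/1), width = 1/1 - 7/8 = 1/8
  'e': [7/8 + 1/8*0/1, 7/8 + 1/8*3/8) = [7/8, 59/64)
  'd': [7/8 + 1/8*3/8, 7/8 + 1/8*7/8) = [59/64, 63/64)
  'c': [7/8 + 1/8*7/8, 7/8 + 1/8*1/1) = [63/64, 1/1) <- contains code 1023/1024
  emit 'c', narrow to [63/64, 1/1)
Step 3: interval [63/64, 1/1), width = 1/1 - 63/64 = 1/64
  'e': [63/64 + 1/64*0/1, 63/64 + 1/64*3/8) = [63/64, 507/512)
  'd': [63/64 + 1/64*3/8, 63/64 + 1/64*7/8) = [507/512, 511/512)
  'c': [63/64 + 1/64*7/8, 63/64 + 1/64*1/1) = [511/512, 1/1) <- contains code 1023/1024
  emit 'c', narrow to [511/512, 1/1)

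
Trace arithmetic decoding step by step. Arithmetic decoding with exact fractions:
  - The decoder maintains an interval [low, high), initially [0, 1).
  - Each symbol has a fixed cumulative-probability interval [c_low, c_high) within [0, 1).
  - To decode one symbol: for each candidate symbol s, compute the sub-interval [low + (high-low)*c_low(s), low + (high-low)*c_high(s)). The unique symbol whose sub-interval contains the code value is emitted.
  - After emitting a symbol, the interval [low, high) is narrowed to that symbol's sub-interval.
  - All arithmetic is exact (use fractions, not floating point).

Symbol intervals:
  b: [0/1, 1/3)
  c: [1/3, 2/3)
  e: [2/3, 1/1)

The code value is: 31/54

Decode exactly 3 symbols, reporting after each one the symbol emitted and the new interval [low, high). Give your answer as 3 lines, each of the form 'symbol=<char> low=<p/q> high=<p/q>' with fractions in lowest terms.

Answer: symbol=c low=1/3 high=2/3
symbol=e low=5/9 high=2/3
symbol=b low=5/9 high=16/27

Derivation:
Step 1: interval [0/1, 1/1), width = 1/1 - 0/1 = 1/1
  'b': [0/1 + 1/1*0/1, 0/1 + 1/1*1/3) = [0/1, 1/3)
  'c': [0/1 + 1/1*1/3, 0/1 + 1/1*2/3) = [1/3, 2/3) <- contains code 31/54
  'e': [0/1 + 1/1*2/3, 0/1 + 1/1*1/1) = [2/3, 1/1)
  emit 'c', narrow to [1/3, 2/3)
Step 2: interval [1/3, 2/3), width = 2/3 - 1/3 = 1/3
  'b': [1/3 + 1/3*0/1, 1/3 + 1/3*1/3) = [1/3, 4/9)
  'c': [1/3 + 1/3*1/3, 1/3 + 1/3*2/3) = [4/9, 5/9)
  'e': [1/3 + 1/3*2/3, 1/3 + 1/3*1/1) = [5/9, 2/3) <- contains code 31/54
  emit 'e', narrow to [5/9, 2/3)
Step 3: interval [5/9, 2/3), width = 2/3 - 5/9 = 1/9
  'b': [5/9 + 1/9*0/1, 5/9 + 1/9*1/3) = [5/9, 16/27) <- contains code 31/54
  'c': [5/9 + 1/9*1/3, 5/9 + 1/9*2/3) = [16/27, 17/27)
  'e': [5/9 + 1/9*2/3, 5/9 + 1/9*1/1) = [17/27, 2/3)
  emit 'b', narrow to [5/9, 16/27)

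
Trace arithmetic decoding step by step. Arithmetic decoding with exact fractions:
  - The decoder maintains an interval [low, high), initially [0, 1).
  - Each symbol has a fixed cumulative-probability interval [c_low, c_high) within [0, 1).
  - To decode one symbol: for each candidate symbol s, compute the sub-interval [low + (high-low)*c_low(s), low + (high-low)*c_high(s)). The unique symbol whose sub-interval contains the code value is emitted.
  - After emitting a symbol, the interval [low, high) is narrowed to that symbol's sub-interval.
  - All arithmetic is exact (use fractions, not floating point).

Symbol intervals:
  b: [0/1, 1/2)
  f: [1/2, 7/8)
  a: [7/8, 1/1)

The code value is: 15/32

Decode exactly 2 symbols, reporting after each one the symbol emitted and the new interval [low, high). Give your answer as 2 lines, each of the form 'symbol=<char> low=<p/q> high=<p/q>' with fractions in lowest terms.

Step 1: interval [0/1, 1/1), width = 1/1 - 0/1 = 1/1
  'b': [0/1 + 1/1*0/1, 0/1 + 1/1*1/2) = [0/1, 1/2) <- contains code 15/32
  'f': [0/1 + 1/1*1/2, 0/1 + 1/1*7/8) = [1/2, 7/8)
  'a': [0/1 + 1/1*7/8, 0/1 + 1/1*1/1) = [7/8, 1/1)
  emit 'b', narrow to [0/1, 1/2)
Step 2: interval [0/1, 1/2), width = 1/2 - 0/1 = 1/2
  'b': [0/1 + 1/2*0/1, 0/1 + 1/2*1/2) = [0/1, 1/4)
  'f': [0/1 + 1/2*1/2, 0/1 + 1/2*7/8) = [1/4, 7/16)
  'a': [0/1 + 1/2*7/8, 0/1 + 1/2*1/1) = [7/16, 1/2) <- contains code 15/32
  emit 'a', narrow to [7/16, 1/2)

Answer: symbol=b low=0/1 high=1/2
symbol=a low=7/16 high=1/2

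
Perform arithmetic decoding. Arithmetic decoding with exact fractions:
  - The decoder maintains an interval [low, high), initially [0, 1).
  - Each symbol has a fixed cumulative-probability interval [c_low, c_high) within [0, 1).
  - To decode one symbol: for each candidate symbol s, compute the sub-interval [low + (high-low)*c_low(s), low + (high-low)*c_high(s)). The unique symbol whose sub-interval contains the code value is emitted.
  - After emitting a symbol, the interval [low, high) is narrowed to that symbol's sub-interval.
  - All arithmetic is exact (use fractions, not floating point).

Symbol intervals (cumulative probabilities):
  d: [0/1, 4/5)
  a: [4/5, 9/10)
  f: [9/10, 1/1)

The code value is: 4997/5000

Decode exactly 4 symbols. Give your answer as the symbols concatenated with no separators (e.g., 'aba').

Step 1: interval [0/1, 1/1), width = 1/1 - 0/1 = 1/1
  'd': [0/1 + 1/1*0/1, 0/1 + 1/1*4/5) = [0/1, 4/5)
  'a': [0/1 + 1/1*4/5, 0/1 + 1/1*9/10) = [4/5, 9/10)
  'f': [0/1 + 1/1*9/10, 0/1 + 1/1*1/1) = [9/10, 1/1) <- contains code 4997/5000
  emit 'f', narrow to [9/10, 1/1)
Step 2: interval [9/10, 1/1), width = 1/1 - 9/10 = 1/10
  'd': [9/10 + 1/10*0/1, 9/10 + 1/10*4/5) = [9/10, 49/50)
  'a': [9/10 + 1/10*4/5, 9/10 + 1/10*9/10) = [49/50, 99/100)
  'f': [9/10 + 1/10*9/10, 9/10 + 1/10*1/1) = [99/100, 1/1) <- contains code 4997/5000
  emit 'f', narrow to [99/100, 1/1)
Step 3: interval [99/100, 1/1), width = 1/1 - 99/100 = 1/100
  'd': [99/100 + 1/100*0/1, 99/100 + 1/100*4/5) = [99/100, 499/500)
  'a': [99/100 + 1/100*4/5, 99/100 + 1/100*9/10) = [499/500, 999/1000)
  'f': [99/100 + 1/100*9/10, 99/100 + 1/100*1/1) = [999/1000, 1/1) <- contains code 4997/5000
  emit 'f', narrow to [999/1000, 1/1)
Step 4: interval [999/1000, 1/1), width = 1/1 - 999/1000 = 1/1000
  'd': [999/1000 + 1/1000*0/1, 999/1000 + 1/1000*4/5) = [999/1000, 4999/5000) <- contains code 4997/5000
  'a': [999/1000 + 1/1000*4/5, 999/1000 + 1/1000*9/10) = [4999/5000, 9999/10000)
  'f': [999/1000 + 1/1000*9/10, 999/1000 + 1/1000*1/1) = [9999/10000, 1/1)
  emit 'd', narrow to [999/1000, 4999/5000)

Answer: fffd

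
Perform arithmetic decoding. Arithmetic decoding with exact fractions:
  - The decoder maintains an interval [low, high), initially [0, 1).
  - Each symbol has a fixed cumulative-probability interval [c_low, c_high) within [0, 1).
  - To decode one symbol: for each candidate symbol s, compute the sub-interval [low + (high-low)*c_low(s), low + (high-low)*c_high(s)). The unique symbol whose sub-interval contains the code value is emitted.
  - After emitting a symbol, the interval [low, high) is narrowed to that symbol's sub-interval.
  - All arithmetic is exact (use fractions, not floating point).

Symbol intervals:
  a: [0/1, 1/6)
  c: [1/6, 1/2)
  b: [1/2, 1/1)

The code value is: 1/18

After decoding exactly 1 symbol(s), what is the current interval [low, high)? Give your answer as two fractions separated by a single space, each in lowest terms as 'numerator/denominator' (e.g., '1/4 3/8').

Answer: 0/1 1/6

Derivation:
Step 1: interval [0/1, 1/1), width = 1/1 - 0/1 = 1/1
  'a': [0/1 + 1/1*0/1, 0/1 + 1/1*1/6) = [0/1, 1/6) <- contains code 1/18
  'c': [0/1 + 1/1*1/6, 0/1 + 1/1*1/2) = [1/6, 1/2)
  'b': [0/1 + 1/1*1/2, 0/1 + 1/1*1/1) = [1/2, 1/1)
  emit 'a', narrow to [0/1, 1/6)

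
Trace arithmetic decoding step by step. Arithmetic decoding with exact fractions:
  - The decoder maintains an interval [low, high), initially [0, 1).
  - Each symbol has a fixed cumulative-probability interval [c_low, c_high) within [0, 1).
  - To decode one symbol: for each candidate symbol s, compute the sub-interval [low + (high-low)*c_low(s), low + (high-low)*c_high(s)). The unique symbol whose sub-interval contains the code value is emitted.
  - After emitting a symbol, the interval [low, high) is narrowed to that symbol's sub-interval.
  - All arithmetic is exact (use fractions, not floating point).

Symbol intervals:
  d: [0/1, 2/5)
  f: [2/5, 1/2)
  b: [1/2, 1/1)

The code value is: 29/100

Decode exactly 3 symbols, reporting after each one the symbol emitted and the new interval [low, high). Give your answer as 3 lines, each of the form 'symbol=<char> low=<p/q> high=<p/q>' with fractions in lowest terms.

Answer: symbol=d low=0/1 high=2/5
symbol=b low=1/5 high=2/5
symbol=f low=7/25 high=3/10

Derivation:
Step 1: interval [0/1, 1/1), width = 1/1 - 0/1 = 1/1
  'd': [0/1 + 1/1*0/1, 0/1 + 1/1*2/5) = [0/1, 2/5) <- contains code 29/100
  'f': [0/1 + 1/1*2/5, 0/1 + 1/1*1/2) = [2/5, 1/2)
  'b': [0/1 + 1/1*1/2, 0/1 + 1/1*1/1) = [1/2, 1/1)
  emit 'd', narrow to [0/1, 2/5)
Step 2: interval [0/1, 2/5), width = 2/5 - 0/1 = 2/5
  'd': [0/1 + 2/5*0/1, 0/1 + 2/5*2/5) = [0/1, 4/25)
  'f': [0/1 + 2/5*2/5, 0/1 + 2/5*1/2) = [4/25, 1/5)
  'b': [0/1 + 2/5*1/2, 0/1 + 2/5*1/1) = [1/5, 2/5) <- contains code 29/100
  emit 'b', narrow to [1/5, 2/5)
Step 3: interval [1/5, 2/5), width = 2/5 - 1/5 = 1/5
  'd': [1/5 + 1/5*0/1, 1/5 + 1/5*2/5) = [1/5, 7/25)
  'f': [1/5 + 1/5*2/5, 1/5 + 1/5*1/2) = [7/25, 3/10) <- contains code 29/100
  'b': [1/5 + 1/5*1/2, 1/5 + 1/5*1/1) = [3/10, 2/5)
  emit 'f', narrow to [7/25, 3/10)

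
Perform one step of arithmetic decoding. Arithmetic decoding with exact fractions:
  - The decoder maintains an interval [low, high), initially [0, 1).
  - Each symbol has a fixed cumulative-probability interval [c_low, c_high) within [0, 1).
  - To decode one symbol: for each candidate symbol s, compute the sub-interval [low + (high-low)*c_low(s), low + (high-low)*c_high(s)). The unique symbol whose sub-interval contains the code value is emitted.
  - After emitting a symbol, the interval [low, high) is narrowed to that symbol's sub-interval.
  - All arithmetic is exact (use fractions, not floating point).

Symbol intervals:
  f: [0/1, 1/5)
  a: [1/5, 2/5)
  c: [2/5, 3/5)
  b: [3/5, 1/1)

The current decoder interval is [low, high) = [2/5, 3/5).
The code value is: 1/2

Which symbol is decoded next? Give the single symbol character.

Interval width = high − low = 3/5 − 2/5 = 1/5
Scaled code = (code − low) / width = (1/2 − 2/5) / 1/5 = 1/2
  f: [0/1, 1/5) 
  a: [1/5, 2/5) 
  c: [2/5, 3/5) ← scaled code falls here ✓
  b: [3/5, 1/1) 

Answer: c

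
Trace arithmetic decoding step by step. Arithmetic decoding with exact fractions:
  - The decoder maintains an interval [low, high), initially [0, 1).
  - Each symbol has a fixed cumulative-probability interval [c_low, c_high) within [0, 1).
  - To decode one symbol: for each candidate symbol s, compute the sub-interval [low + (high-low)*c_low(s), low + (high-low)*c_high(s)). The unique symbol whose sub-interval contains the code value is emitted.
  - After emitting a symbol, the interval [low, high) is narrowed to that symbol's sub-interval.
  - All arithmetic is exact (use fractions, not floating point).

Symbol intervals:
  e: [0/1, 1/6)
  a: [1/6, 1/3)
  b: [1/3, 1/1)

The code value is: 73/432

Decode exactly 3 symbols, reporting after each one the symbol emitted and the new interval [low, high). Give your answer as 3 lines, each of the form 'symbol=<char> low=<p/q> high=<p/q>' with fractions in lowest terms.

Answer: symbol=a low=1/6 high=1/3
symbol=e low=1/6 high=7/36
symbol=e low=1/6 high=37/216

Derivation:
Step 1: interval [0/1, 1/1), width = 1/1 - 0/1 = 1/1
  'e': [0/1 + 1/1*0/1, 0/1 + 1/1*1/6) = [0/1, 1/6)
  'a': [0/1 + 1/1*1/6, 0/1 + 1/1*1/3) = [1/6, 1/3) <- contains code 73/432
  'b': [0/1 + 1/1*1/3, 0/1 + 1/1*1/1) = [1/3, 1/1)
  emit 'a', narrow to [1/6, 1/3)
Step 2: interval [1/6, 1/3), width = 1/3 - 1/6 = 1/6
  'e': [1/6 + 1/6*0/1, 1/6 + 1/6*1/6) = [1/6, 7/36) <- contains code 73/432
  'a': [1/6 + 1/6*1/6, 1/6 + 1/6*1/3) = [7/36, 2/9)
  'b': [1/6 + 1/6*1/3, 1/6 + 1/6*1/1) = [2/9, 1/3)
  emit 'e', narrow to [1/6, 7/36)
Step 3: interval [1/6, 7/36), width = 7/36 - 1/6 = 1/36
  'e': [1/6 + 1/36*0/1, 1/6 + 1/36*1/6) = [1/6, 37/216) <- contains code 73/432
  'a': [1/6 + 1/36*1/6, 1/6 + 1/36*1/3) = [37/216, 19/108)
  'b': [1/6 + 1/36*1/3, 1/6 + 1/36*1/1) = [19/108, 7/36)
  emit 'e', narrow to [1/6, 37/216)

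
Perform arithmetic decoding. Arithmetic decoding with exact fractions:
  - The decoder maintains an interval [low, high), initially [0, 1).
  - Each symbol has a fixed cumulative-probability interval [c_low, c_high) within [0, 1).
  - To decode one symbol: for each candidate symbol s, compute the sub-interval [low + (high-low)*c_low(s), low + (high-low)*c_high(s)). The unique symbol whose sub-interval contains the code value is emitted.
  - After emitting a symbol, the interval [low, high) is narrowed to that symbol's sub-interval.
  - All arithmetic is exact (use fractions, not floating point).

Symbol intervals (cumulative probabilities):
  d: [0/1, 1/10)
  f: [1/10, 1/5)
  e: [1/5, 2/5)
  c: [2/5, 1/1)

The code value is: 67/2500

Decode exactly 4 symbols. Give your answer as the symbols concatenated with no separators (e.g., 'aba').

Step 1: interval [0/1, 1/1), width = 1/1 - 0/1 = 1/1
  'd': [0/1 + 1/1*0/1, 0/1 + 1/1*1/10) = [0/1, 1/10) <- contains code 67/2500
  'f': [0/1 + 1/1*1/10, 0/1 + 1/1*1/5) = [1/10, 1/5)
  'e': [0/1 + 1/1*1/5, 0/1 + 1/1*2/5) = [1/5, 2/5)
  'c': [0/1 + 1/1*2/5, 0/1 + 1/1*1/1) = [2/5, 1/1)
  emit 'd', narrow to [0/1, 1/10)
Step 2: interval [0/1, 1/10), width = 1/10 - 0/1 = 1/10
  'd': [0/1 + 1/10*0/1, 0/1 + 1/10*1/10) = [0/1, 1/100)
  'f': [0/1 + 1/10*1/10, 0/1 + 1/10*1/5) = [1/100, 1/50)
  'e': [0/1 + 1/10*1/5, 0/1 + 1/10*2/5) = [1/50, 1/25) <- contains code 67/2500
  'c': [0/1 + 1/10*2/5, 0/1 + 1/10*1/1) = [1/25, 1/10)
  emit 'e', narrow to [1/50, 1/25)
Step 3: interval [1/50, 1/25), width = 1/25 - 1/50 = 1/50
  'd': [1/50 + 1/50*0/1, 1/50 + 1/50*1/10) = [1/50, 11/500)
  'f': [1/50 + 1/50*1/10, 1/50 + 1/50*1/5) = [11/500, 3/125)
  'e': [1/50 + 1/50*1/5, 1/50 + 1/50*2/5) = [3/125, 7/250) <- contains code 67/2500
  'c': [1/50 + 1/50*2/5, 1/50 + 1/50*1/1) = [7/250, 1/25)
  emit 'e', narrow to [3/125, 7/250)
Step 4: interval [3/125, 7/250), width = 7/250 - 3/125 = 1/250
  'd': [3/125 + 1/250*0/1, 3/125 + 1/250*1/10) = [3/125, 61/2500)
  'f': [3/125 + 1/250*1/10, 3/125 + 1/250*1/5) = [61/2500, 31/1250)
  'e': [3/125 + 1/250*1/5, 3/125 + 1/250*2/5) = [31/1250, 16/625)
  'c': [3/125 + 1/250*2/5, 3/125 + 1/250*1/1) = [16/625, 7/250) <- contains code 67/2500
  emit 'c', narrow to [16/625, 7/250)

Answer: deec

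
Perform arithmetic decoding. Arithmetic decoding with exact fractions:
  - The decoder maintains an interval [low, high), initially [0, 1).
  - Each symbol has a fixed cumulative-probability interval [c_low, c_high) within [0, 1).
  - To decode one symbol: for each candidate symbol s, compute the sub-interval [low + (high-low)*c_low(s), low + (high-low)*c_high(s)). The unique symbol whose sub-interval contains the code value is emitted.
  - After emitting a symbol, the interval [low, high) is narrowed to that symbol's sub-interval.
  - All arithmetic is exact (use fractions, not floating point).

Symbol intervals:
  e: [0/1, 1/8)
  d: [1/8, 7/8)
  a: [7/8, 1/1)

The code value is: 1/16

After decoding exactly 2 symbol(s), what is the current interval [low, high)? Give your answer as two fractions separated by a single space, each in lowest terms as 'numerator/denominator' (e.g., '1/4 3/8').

Step 1: interval [0/1, 1/1), width = 1/1 - 0/1 = 1/1
  'e': [0/1 + 1/1*0/1, 0/1 + 1/1*1/8) = [0/1, 1/8) <- contains code 1/16
  'd': [0/1 + 1/1*1/8, 0/1 + 1/1*7/8) = [1/8, 7/8)
  'a': [0/1 + 1/1*7/8, 0/1 + 1/1*1/1) = [7/8, 1/1)
  emit 'e', narrow to [0/1, 1/8)
Step 2: interval [0/1, 1/8), width = 1/8 - 0/1 = 1/8
  'e': [0/1 + 1/8*0/1, 0/1 + 1/8*1/8) = [0/1, 1/64)
  'd': [0/1 + 1/8*1/8, 0/1 + 1/8*7/8) = [1/64, 7/64) <- contains code 1/16
  'a': [0/1 + 1/8*7/8, 0/1 + 1/8*1/1) = [7/64, 1/8)
  emit 'd', narrow to [1/64, 7/64)

Answer: 1/64 7/64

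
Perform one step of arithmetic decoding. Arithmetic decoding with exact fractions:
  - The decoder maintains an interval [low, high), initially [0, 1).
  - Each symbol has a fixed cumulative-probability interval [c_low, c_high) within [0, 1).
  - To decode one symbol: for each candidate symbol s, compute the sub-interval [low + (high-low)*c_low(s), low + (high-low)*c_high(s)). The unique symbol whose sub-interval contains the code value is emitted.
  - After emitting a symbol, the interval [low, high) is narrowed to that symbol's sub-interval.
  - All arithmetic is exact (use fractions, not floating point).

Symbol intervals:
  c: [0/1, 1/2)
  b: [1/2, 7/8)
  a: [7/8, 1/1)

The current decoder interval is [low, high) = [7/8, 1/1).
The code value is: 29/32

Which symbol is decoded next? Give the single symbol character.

Interval width = high − low = 1/1 − 7/8 = 1/8
Scaled code = (code − low) / width = (29/32 − 7/8) / 1/8 = 1/4
  c: [0/1, 1/2) ← scaled code falls here ✓
  b: [1/2, 7/8) 
  a: [7/8, 1/1) 

Answer: c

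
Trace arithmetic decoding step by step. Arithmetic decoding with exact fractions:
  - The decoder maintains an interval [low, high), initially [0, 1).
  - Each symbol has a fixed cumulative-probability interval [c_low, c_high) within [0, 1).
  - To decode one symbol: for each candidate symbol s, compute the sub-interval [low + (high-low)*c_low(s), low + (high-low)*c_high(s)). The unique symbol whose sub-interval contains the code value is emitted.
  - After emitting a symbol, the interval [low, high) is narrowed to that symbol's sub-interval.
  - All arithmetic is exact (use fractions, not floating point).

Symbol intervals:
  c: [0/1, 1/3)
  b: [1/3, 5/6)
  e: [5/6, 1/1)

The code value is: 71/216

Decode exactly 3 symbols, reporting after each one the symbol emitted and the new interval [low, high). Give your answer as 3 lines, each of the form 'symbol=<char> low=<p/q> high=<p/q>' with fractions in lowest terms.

Step 1: interval [0/1, 1/1), width = 1/1 - 0/1 = 1/1
  'c': [0/1 + 1/1*0/1, 0/1 + 1/1*1/3) = [0/1, 1/3) <- contains code 71/216
  'b': [0/1 + 1/1*1/3, 0/1 + 1/1*5/6) = [1/3, 5/6)
  'e': [0/1 + 1/1*5/6, 0/1 + 1/1*1/1) = [5/6, 1/1)
  emit 'c', narrow to [0/1, 1/3)
Step 2: interval [0/1, 1/3), width = 1/3 - 0/1 = 1/3
  'c': [0/1 + 1/3*0/1, 0/1 + 1/3*1/3) = [0/1, 1/9)
  'b': [0/1 + 1/3*1/3, 0/1 + 1/3*5/6) = [1/9, 5/18)
  'e': [0/1 + 1/3*5/6, 0/1 + 1/3*1/1) = [5/18, 1/3) <- contains code 71/216
  emit 'e', narrow to [5/18, 1/3)
Step 3: interval [5/18, 1/3), width = 1/3 - 5/18 = 1/18
  'c': [5/18 + 1/18*0/1, 5/18 + 1/18*1/3) = [5/18, 8/27)
  'b': [5/18 + 1/18*1/3, 5/18 + 1/18*5/6) = [8/27, 35/108)
  'e': [5/18 + 1/18*5/6, 5/18 + 1/18*1/1) = [35/108, 1/3) <- contains code 71/216
  emit 'e', narrow to [35/108, 1/3)

Answer: symbol=c low=0/1 high=1/3
symbol=e low=5/18 high=1/3
symbol=e low=35/108 high=1/3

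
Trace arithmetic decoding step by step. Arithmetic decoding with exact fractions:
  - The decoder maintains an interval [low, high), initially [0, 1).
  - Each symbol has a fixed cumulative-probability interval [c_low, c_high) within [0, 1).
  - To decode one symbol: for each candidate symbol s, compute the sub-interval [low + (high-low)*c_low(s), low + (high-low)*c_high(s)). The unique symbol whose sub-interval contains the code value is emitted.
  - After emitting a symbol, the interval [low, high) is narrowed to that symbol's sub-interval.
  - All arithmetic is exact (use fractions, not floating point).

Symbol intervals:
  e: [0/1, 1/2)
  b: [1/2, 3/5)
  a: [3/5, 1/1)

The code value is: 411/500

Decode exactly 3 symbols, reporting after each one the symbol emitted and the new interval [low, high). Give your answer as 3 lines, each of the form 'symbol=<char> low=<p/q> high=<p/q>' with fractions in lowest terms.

Answer: symbol=a low=3/5 high=1/1
symbol=b low=4/5 high=21/25
symbol=b low=41/50 high=103/125

Derivation:
Step 1: interval [0/1, 1/1), width = 1/1 - 0/1 = 1/1
  'e': [0/1 + 1/1*0/1, 0/1 + 1/1*1/2) = [0/1, 1/2)
  'b': [0/1 + 1/1*1/2, 0/1 + 1/1*3/5) = [1/2, 3/5)
  'a': [0/1 + 1/1*3/5, 0/1 + 1/1*1/1) = [3/5, 1/1) <- contains code 411/500
  emit 'a', narrow to [3/5, 1/1)
Step 2: interval [3/5, 1/1), width = 1/1 - 3/5 = 2/5
  'e': [3/5 + 2/5*0/1, 3/5 + 2/5*1/2) = [3/5, 4/5)
  'b': [3/5 + 2/5*1/2, 3/5 + 2/5*3/5) = [4/5, 21/25) <- contains code 411/500
  'a': [3/5 + 2/5*3/5, 3/5 + 2/5*1/1) = [21/25, 1/1)
  emit 'b', narrow to [4/5, 21/25)
Step 3: interval [4/5, 21/25), width = 21/25 - 4/5 = 1/25
  'e': [4/5 + 1/25*0/1, 4/5 + 1/25*1/2) = [4/5, 41/50)
  'b': [4/5 + 1/25*1/2, 4/5 + 1/25*3/5) = [41/50, 103/125) <- contains code 411/500
  'a': [4/5 + 1/25*3/5, 4/5 + 1/25*1/1) = [103/125, 21/25)
  emit 'b', narrow to [41/50, 103/125)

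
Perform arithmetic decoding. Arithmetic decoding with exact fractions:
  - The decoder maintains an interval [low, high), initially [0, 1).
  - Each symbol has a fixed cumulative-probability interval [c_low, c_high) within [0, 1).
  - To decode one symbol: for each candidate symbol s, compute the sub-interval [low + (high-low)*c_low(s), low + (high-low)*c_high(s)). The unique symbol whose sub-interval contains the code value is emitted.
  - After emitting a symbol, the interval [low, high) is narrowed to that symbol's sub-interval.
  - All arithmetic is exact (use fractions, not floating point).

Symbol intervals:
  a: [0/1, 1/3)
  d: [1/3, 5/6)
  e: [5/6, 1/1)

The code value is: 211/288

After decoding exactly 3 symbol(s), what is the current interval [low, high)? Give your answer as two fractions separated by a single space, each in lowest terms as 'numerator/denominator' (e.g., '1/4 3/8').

Step 1: interval [0/1, 1/1), width = 1/1 - 0/1 = 1/1
  'a': [0/1 + 1/1*0/1, 0/1 + 1/1*1/3) = [0/1, 1/3)
  'd': [0/1 + 1/1*1/3, 0/1 + 1/1*5/6) = [1/3, 5/6) <- contains code 211/288
  'e': [0/1 + 1/1*5/6, 0/1 + 1/1*1/1) = [5/6, 1/1)
  emit 'd', narrow to [1/3, 5/6)
Step 2: interval [1/3, 5/6), width = 5/6 - 1/3 = 1/2
  'a': [1/3 + 1/2*0/1, 1/3 + 1/2*1/3) = [1/3, 1/2)
  'd': [1/3 + 1/2*1/3, 1/3 + 1/2*5/6) = [1/2, 3/4) <- contains code 211/288
  'e': [1/3 + 1/2*5/6, 1/3 + 1/2*1/1) = [3/4, 5/6)
  emit 'd', narrow to [1/2, 3/4)
Step 3: interval [1/2, 3/4), width = 3/4 - 1/2 = 1/4
  'a': [1/2 + 1/4*0/1, 1/2 + 1/4*1/3) = [1/2, 7/12)
  'd': [1/2 + 1/4*1/3, 1/2 + 1/4*5/6) = [7/12, 17/24)
  'e': [1/2 + 1/4*5/6, 1/2 + 1/4*1/1) = [17/24, 3/4) <- contains code 211/288
  emit 'e', narrow to [17/24, 3/4)

Answer: 17/24 3/4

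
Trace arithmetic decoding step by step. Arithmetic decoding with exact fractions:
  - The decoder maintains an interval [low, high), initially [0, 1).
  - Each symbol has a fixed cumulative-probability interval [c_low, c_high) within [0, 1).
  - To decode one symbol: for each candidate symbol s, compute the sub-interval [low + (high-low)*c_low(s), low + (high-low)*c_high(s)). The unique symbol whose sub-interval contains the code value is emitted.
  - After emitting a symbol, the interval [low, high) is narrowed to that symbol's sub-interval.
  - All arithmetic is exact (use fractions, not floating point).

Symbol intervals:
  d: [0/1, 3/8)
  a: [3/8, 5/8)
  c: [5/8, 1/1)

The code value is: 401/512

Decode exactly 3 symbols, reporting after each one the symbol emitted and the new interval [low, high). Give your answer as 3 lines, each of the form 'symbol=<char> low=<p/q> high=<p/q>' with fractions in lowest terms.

Answer: symbol=c low=5/8 high=1/1
symbol=a low=49/64 high=55/64
symbol=d low=49/64 high=205/256

Derivation:
Step 1: interval [0/1, 1/1), width = 1/1 - 0/1 = 1/1
  'd': [0/1 + 1/1*0/1, 0/1 + 1/1*3/8) = [0/1, 3/8)
  'a': [0/1 + 1/1*3/8, 0/1 + 1/1*5/8) = [3/8, 5/8)
  'c': [0/1 + 1/1*5/8, 0/1 + 1/1*1/1) = [5/8, 1/1) <- contains code 401/512
  emit 'c', narrow to [5/8, 1/1)
Step 2: interval [5/8, 1/1), width = 1/1 - 5/8 = 3/8
  'd': [5/8 + 3/8*0/1, 5/8 + 3/8*3/8) = [5/8, 49/64)
  'a': [5/8 + 3/8*3/8, 5/8 + 3/8*5/8) = [49/64, 55/64) <- contains code 401/512
  'c': [5/8 + 3/8*5/8, 5/8 + 3/8*1/1) = [55/64, 1/1)
  emit 'a', narrow to [49/64, 55/64)
Step 3: interval [49/64, 55/64), width = 55/64 - 49/64 = 3/32
  'd': [49/64 + 3/32*0/1, 49/64 + 3/32*3/8) = [49/64, 205/256) <- contains code 401/512
  'a': [49/64 + 3/32*3/8, 49/64 + 3/32*5/8) = [205/256, 211/256)
  'c': [49/64 + 3/32*5/8, 49/64 + 3/32*1/1) = [211/256, 55/64)
  emit 'd', narrow to [49/64, 205/256)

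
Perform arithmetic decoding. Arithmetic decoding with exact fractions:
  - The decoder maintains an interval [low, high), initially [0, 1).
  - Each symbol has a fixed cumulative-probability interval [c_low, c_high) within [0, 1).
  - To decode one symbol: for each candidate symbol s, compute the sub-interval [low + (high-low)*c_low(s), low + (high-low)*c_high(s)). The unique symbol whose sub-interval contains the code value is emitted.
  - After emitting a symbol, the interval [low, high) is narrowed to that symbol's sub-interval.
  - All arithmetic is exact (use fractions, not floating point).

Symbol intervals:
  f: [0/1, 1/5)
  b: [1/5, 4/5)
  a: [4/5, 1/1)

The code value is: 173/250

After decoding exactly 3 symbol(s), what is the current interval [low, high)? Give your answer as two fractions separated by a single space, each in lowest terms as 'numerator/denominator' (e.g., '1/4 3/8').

Answer: 17/25 88/125

Derivation:
Step 1: interval [0/1, 1/1), width = 1/1 - 0/1 = 1/1
  'f': [0/1 + 1/1*0/1, 0/1 + 1/1*1/5) = [0/1, 1/5)
  'b': [0/1 + 1/1*1/5, 0/1 + 1/1*4/5) = [1/5, 4/5) <- contains code 173/250
  'a': [0/1 + 1/1*4/5, 0/1 + 1/1*1/1) = [4/5, 1/1)
  emit 'b', narrow to [1/5, 4/5)
Step 2: interval [1/5, 4/5), width = 4/5 - 1/5 = 3/5
  'f': [1/5 + 3/5*0/1, 1/5 + 3/5*1/5) = [1/5, 8/25)
  'b': [1/5 + 3/5*1/5, 1/5 + 3/5*4/5) = [8/25, 17/25)
  'a': [1/5 + 3/5*4/5, 1/5 + 3/5*1/1) = [17/25, 4/5) <- contains code 173/250
  emit 'a', narrow to [17/25, 4/5)
Step 3: interval [17/25, 4/5), width = 4/5 - 17/25 = 3/25
  'f': [17/25 + 3/25*0/1, 17/25 + 3/25*1/5) = [17/25, 88/125) <- contains code 173/250
  'b': [17/25 + 3/25*1/5, 17/25 + 3/25*4/5) = [88/125, 97/125)
  'a': [17/25 + 3/25*4/5, 17/25 + 3/25*1/1) = [97/125, 4/5)
  emit 'f', narrow to [17/25, 88/125)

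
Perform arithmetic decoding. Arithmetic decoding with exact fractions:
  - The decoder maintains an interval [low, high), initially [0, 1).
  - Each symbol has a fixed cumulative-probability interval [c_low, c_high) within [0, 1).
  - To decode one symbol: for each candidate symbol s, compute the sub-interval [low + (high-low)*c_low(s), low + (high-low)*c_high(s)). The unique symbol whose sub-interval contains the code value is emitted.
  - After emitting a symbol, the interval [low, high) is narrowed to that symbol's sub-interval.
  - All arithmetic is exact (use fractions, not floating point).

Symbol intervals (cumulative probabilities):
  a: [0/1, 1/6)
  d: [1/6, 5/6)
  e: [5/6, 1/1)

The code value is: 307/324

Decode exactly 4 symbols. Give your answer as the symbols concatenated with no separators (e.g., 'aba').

Answer: edde

Derivation:
Step 1: interval [0/1, 1/1), width = 1/1 - 0/1 = 1/1
  'a': [0/1 + 1/1*0/1, 0/1 + 1/1*1/6) = [0/1, 1/6)
  'd': [0/1 + 1/1*1/6, 0/1 + 1/1*5/6) = [1/6, 5/6)
  'e': [0/1 + 1/1*5/6, 0/1 + 1/1*1/1) = [5/6, 1/1) <- contains code 307/324
  emit 'e', narrow to [5/6, 1/1)
Step 2: interval [5/6, 1/1), width = 1/1 - 5/6 = 1/6
  'a': [5/6 + 1/6*0/1, 5/6 + 1/6*1/6) = [5/6, 31/36)
  'd': [5/6 + 1/6*1/6, 5/6 + 1/6*5/6) = [31/36, 35/36) <- contains code 307/324
  'e': [5/6 + 1/6*5/6, 5/6 + 1/6*1/1) = [35/36, 1/1)
  emit 'd', narrow to [31/36, 35/36)
Step 3: interval [31/36, 35/36), width = 35/36 - 31/36 = 1/9
  'a': [31/36 + 1/9*0/1, 31/36 + 1/9*1/6) = [31/36, 95/108)
  'd': [31/36 + 1/9*1/6, 31/36 + 1/9*5/6) = [95/108, 103/108) <- contains code 307/324
  'e': [31/36 + 1/9*5/6, 31/36 + 1/9*1/1) = [103/108, 35/36)
  emit 'd', narrow to [95/108, 103/108)
Step 4: interval [95/108, 103/108), width = 103/108 - 95/108 = 2/27
  'a': [95/108 + 2/27*0/1, 95/108 + 2/27*1/6) = [95/108, 289/324)
  'd': [95/108 + 2/27*1/6, 95/108 + 2/27*5/6) = [289/324, 305/324)
  'e': [95/108 + 2/27*5/6, 95/108 + 2/27*1/1) = [305/324, 103/108) <- contains code 307/324
  emit 'e', narrow to [305/324, 103/108)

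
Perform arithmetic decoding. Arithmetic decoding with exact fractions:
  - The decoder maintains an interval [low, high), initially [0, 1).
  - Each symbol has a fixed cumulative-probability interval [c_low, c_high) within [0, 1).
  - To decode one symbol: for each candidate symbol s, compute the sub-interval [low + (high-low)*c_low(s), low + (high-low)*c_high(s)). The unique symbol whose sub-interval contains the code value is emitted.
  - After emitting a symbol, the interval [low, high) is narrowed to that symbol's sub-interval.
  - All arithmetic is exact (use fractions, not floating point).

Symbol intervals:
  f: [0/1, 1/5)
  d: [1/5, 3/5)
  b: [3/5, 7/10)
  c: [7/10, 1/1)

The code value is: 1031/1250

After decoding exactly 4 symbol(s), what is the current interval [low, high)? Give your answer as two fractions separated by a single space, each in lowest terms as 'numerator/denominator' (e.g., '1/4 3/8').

Answer: 511/625 104/125

Derivation:
Step 1: interval [0/1, 1/1), width = 1/1 - 0/1 = 1/1
  'f': [0/1 + 1/1*0/1, 0/1 + 1/1*1/5) = [0/1, 1/5)
  'd': [0/1 + 1/1*1/5, 0/1 + 1/1*3/5) = [1/5, 3/5)
  'b': [0/1 + 1/1*3/5, 0/1 + 1/1*7/10) = [3/5, 7/10)
  'c': [0/1 + 1/1*7/10, 0/1 + 1/1*1/1) = [7/10, 1/1) <- contains code 1031/1250
  emit 'c', narrow to [7/10, 1/1)
Step 2: interval [7/10, 1/1), width = 1/1 - 7/10 = 3/10
  'f': [7/10 + 3/10*0/1, 7/10 + 3/10*1/5) = [7/10, 19/25)
  'd': [7/10 + 3/10*1/5, 7/10 + 3/10*3/5) = [19/25, 22/25) <- contains code 1031/1250
  'b': [7/10 + 3/10*3/5, 7/10 + 3/10*7/10) = [22/25, 91/100)
  'c': [7/10 + 3/10*7/10, 7/10 + 3/10*1/1) = [91/100, 1/1)
  emit 'd', narrow to [19/25, 22/25)
Step 3: interval [19/25, 22/25), width = 22/25 - 19/25 = 3/25
  'f': [19/25 + 3/25*0/1, 19/25 + 3/25*1/5) = [19/25, 98/125)
  'd': [19/25 + 3/25*1/5, 19/25 + 3/25*3/5) = [98/125, 104/125) <- contains code 1031/1250
  'b': [19/25 + 3/25*3/5, 19/25 + 3/25*7/10) = [104/125, 211/250)
  'c': [19/25 + 3/25*7/10, 19/25 + 3/25*1/1) = [211/250, 22/25)
  emit 'd', narrow to [98/125, 104/125)
Step 4: interval [98/125, 104/125), width = 104/125 - 98/125 = 6/125
  'f': [98/125 + 6/125*0/1, 98/125 + 6/125*1/5) = [98/125, 496/625)
  'd': [98/125 + 6/125*1/5, 98/125 + 6/125*3/5) = [496/625, 508/625)
  'b': [98/125 + 6/125*3/5, 98/125 + 6/125*7/10) = [508/625, 511/625)
  'c': [98/125 + 6/125*7/10, 98/125 + 6/125*1/1) = [511/625, 104/125) <- contains code 1031/1250
  emit 'c', narrow to [511/625, 104/125)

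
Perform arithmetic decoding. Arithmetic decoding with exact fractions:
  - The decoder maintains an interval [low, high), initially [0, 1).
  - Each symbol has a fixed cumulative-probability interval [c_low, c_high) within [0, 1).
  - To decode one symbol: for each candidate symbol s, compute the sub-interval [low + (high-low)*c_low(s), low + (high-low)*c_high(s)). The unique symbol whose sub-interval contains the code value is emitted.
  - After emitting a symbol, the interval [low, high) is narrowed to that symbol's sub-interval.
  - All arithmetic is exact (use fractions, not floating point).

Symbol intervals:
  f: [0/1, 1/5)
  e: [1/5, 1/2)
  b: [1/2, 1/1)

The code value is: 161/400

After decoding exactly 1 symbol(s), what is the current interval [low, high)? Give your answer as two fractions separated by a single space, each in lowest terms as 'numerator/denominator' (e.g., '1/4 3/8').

Step 1: interval [0/1, 1/1), width = 1/1 - 0/1 = 1/1
  'f': [0/1 + 1/1*0/1, 0/1 + 1/1*1/5) = [0/1, 1/5)
  'e': [0/1 + 1/1*1/5, 0/1 + 1/1*1/2) = [1/5, 1/2) <- contains code 161/400
  'b': [0/1 + 1/1*1/2, 0/1 + 1/1*1/1) = [1/2, 1/1)
  emit 'e', narrow to [1/5, 1/2)

Answer: 1/5 1/2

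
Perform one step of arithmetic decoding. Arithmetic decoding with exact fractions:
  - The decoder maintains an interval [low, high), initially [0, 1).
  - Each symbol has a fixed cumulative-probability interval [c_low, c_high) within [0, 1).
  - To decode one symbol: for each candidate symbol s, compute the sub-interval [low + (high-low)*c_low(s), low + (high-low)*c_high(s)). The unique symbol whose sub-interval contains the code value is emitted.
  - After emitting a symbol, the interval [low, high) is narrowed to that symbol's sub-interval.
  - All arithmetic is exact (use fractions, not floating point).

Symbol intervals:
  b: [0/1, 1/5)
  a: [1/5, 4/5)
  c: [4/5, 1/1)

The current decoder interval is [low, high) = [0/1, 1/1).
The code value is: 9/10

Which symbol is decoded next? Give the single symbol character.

Interval width = high − low = 1/1 − 0/1 = 1/1
Scaled code = (code − low) / width = (9/10 − 0/1) / 1/1 = 9/10
  b: [0/1, 1/5) 
  a: [1/5, 4/5) 
  c: [4/5, 1/1) ← scaled code falls here ✓

Answer: c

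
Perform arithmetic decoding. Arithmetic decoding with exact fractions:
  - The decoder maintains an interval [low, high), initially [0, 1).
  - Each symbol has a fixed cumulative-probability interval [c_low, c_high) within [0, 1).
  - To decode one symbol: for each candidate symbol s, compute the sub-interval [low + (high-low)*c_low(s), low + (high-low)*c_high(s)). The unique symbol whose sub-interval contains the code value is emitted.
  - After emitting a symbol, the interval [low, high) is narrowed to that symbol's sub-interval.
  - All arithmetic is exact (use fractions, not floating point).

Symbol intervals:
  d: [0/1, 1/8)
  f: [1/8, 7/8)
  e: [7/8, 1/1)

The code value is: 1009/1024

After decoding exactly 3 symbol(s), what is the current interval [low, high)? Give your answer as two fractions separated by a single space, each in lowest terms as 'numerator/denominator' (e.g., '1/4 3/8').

Answer: 63/64 505/512

Derivation:
Step 1: interval [0/1, 1/1), width = 1/1 - 0/1 = 1/1
  'd': [0/1 + 1/1*0/1, 0/1 + 1/1*1/8) = [0/1, 1/8)
  'f': [0/1 + 1/1*1/8, 0/1 + 1/1*7/8) = [1/8, 7/8)
  'e': [0/1 + 1/1*7/8, 0/1 + 1/1*1/1) = [7/8, 1/1) <- contains code 1009/1024
  emit 'e', narrow to [7/8, 1/1)
Step 2: interval [7/8, 1/1), width = 1/1 - 7/8 = 1/8
  'd': [7/8 + 1/8*0/1, 7/8 + 1/8*1/8) = [7/8, 57/64)
  'f': [7/8 + 1/8*1/8, 7/8 + 1/8*7/8) = [57/64, 63/64)
  'e': [7/8 + 1/8*7/8, 7/8 + 1/8*1/1) = [63/64, 1/1) <- contains code 1009/1024
  emit 'e', narrow to [63/64, 1/1)
Step 3: interval [63/64, 1/1), width = 1/1 - 63/64 = 1/64
  'd': [63/64 + 1/64*0/1, 63/64 + 1/64*1/8) = [63/64, 505/512) <- contains code 1009/1024
  'f': [63/64 + 1/64*1/8, 63/64 + 1/64*7/8) = [505/512, 511/512)
  'e': [63/64 + 1/64*7/8, 63/64 + 1/64*1/1) = [511/512, 1/1)
  emit 'd', narrow to [63/64, 505/512)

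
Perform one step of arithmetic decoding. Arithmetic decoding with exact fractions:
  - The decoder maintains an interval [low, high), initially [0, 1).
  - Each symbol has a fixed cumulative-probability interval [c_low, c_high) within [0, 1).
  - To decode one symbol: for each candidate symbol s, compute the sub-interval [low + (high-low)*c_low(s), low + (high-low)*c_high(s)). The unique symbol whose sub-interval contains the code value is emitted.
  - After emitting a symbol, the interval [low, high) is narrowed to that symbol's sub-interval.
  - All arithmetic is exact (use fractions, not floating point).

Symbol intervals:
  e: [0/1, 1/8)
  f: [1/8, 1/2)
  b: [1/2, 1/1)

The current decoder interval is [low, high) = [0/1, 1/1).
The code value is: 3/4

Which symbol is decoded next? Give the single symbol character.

Answer: b

Derivation:
Interval width = high − low = 1/1 − 0/1 = 1/1
Scaled code = (code − low) / width = (3/4 − 0/1) / 1/1 = 3/4
  e: [0/1, 1/8) 
  f: [1/8, 1/2) 
  b: [1/2, 1/1) ← scaled code falls here ✓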